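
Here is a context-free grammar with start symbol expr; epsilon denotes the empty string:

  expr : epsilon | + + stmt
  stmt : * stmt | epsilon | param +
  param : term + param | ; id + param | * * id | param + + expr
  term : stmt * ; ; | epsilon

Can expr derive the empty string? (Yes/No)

expr has an epsilon-production, so expr ⇒ epsilon.

Yes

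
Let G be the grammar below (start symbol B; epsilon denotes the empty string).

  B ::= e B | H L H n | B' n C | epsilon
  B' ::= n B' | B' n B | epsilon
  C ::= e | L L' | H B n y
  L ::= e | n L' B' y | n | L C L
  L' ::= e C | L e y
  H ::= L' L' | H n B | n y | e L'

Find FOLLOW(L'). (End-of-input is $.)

In C ::= L L': L' is at the end, add FOLLOW(C) = { $, e, n, y }.
In L ::= n L' B' y: add FIRST(B' y) = { n, y }.
In H ::= L' L': add FIRST(L') = { e, n }.
In H ::= L' L': L' is at the end, add FOLLOW(H) = { e, n }.
In H ::= e L': L' is at the end, add FOLLOW(H) = { e, n }.
Union: FOLLOW(L') = { $, e, n, y }.

{ $, e, n, y }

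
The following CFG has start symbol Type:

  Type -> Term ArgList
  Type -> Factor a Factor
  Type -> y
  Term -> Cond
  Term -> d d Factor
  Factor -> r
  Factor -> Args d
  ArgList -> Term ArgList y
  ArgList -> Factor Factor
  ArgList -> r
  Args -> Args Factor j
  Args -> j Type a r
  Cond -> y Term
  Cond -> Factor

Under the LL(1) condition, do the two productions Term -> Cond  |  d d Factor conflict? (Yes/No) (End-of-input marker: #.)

No

FIRST(Cond) = { j, r, y } and FIRST(d d Factor) = { d }.
The FIRST sets are disjoint and neither alternative is nullable — no conflict.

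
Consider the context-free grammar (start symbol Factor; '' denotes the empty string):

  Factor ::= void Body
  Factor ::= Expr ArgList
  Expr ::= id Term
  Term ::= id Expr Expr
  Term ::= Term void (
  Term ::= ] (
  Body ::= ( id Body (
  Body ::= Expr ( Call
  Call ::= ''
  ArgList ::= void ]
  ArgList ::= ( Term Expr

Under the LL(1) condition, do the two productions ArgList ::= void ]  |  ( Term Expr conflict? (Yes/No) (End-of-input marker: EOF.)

FIRST(void ]) = { void } and FIRST(( Term Expr) = { ( }.
The FIRST sets are disjoint and neither alternative is nullable — no conflict.

No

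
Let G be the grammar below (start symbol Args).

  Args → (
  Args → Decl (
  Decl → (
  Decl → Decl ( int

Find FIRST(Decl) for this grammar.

Decl → ( contributes {(}.
From Decl → Decl ( int: add FIRST(Decl) = { ( }.
Union: FIRST(Decl) = { ( }.

{ ( }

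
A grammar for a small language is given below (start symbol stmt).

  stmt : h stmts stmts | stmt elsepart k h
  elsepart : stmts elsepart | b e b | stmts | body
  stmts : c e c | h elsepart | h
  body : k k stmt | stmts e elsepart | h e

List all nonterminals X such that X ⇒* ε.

No nonterminal has an empty production or an RHS whose symbols are all nullable.

{ } (none)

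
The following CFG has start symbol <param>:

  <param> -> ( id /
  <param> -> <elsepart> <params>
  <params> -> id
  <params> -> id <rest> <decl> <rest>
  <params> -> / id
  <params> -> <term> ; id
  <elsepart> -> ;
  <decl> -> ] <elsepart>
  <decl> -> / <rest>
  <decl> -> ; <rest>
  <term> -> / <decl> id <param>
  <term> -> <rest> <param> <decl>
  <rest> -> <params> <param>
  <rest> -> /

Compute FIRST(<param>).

{ (, ; }

<param> -> ( id / contributes {(}.
From <param> -> <elsepart> <params>: add FIRST(<elsepart>) = { ; }.
Union: FIRST(<param>) = { (, ; }.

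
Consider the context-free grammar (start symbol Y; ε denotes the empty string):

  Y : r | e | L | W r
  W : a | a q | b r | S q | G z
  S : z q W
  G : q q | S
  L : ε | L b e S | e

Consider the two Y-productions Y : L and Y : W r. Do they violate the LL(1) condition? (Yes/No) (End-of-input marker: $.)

Yes

FIRST(L) = { b, e, ε } and FIRST(W r) = { a, b, q, z }.
Both contain b, so the two alternatives are not disjoint — LL(1) conflict.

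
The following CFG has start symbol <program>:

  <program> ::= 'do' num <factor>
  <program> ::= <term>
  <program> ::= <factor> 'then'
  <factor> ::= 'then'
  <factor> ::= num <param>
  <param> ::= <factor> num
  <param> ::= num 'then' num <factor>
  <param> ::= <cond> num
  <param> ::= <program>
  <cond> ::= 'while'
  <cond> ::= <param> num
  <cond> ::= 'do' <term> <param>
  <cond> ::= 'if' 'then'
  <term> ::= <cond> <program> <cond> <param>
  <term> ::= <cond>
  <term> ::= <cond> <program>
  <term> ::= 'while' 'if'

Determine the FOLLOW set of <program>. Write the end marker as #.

<program> is the start symbol, so # ∈ FOLLOW(<program>).
In <param> ::= <program>: <program> is at the end, add FOLLOW(<param>) = { #, 'do', 'if', 'then', 'while', num }.
In <term> ::= <cond> <program> <cond> <param>: add FIRST(<cond> <param>) = { 'do', 'if', 'then', 'while', num }.
In <term> ::= <cond> <program>: <program> is at the end, add FOLLOW(<term>) = { #, 'do', 'if', 'then', 'while', num }.
Union: FOLLOW(<program>) = { #, 'do', 'if', 'then', 'while', num }.

{ #, 'do', 'if', 'then', 'while', num }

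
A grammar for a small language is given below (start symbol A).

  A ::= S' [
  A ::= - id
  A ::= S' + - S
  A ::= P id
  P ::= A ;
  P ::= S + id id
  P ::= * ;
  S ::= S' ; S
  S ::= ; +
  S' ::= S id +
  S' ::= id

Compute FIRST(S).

{ ;, id }

From S ::= S' ; S: add FIRST(S') = { ;, id }.
S ::= ; + contributes {;}.
Union: FIRST(S) = { ;, id }.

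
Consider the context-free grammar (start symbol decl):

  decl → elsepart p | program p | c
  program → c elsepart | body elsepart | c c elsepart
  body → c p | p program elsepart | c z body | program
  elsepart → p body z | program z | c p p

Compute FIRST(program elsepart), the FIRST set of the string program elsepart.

Add FIRST(program) = { c, p }; program is not nullable, stop.

{ c, p }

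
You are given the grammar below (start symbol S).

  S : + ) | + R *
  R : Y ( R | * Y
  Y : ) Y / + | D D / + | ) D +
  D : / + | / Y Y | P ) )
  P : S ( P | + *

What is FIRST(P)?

{ + }

From P : S ( P: add FIRST(S) = { + }.
P : + * contributes {+}.
Union: FIRST(P) = { + }.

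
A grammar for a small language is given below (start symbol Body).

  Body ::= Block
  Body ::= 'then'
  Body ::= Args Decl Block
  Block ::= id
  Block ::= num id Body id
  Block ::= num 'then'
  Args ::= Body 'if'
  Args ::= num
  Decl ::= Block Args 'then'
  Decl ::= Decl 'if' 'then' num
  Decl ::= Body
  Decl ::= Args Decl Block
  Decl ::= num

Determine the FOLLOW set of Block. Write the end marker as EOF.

In Body ::= Block: Block is at the end, add FOLLOW(Body) = { EOF, 'if', id, num }.
In Body ::= Args Decl Block: Block is at the end, add FOLLOW(Body) = { EOF, 'if', id, num }.
In Decl ::= Block Args 'then': add FIRST(Args 'then') = { 'then', id, num }.
In Decl ::= Args Decl Block: Block is at the end, add FOLLOW(Decl) = { 'if', id, num }.
Union: FOLLOW(Block) = { EOF, 'if', 'then', id, num }.

{ EOF, 'if', 'then', id, num }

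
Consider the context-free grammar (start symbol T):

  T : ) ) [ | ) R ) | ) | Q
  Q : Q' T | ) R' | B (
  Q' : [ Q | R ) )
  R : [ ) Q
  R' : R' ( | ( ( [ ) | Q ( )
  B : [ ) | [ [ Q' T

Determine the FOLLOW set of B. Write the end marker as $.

{ ( }

In Q : B (: add FIRST(() = { ( }.
Union: FOLLOW(B) = { ( }.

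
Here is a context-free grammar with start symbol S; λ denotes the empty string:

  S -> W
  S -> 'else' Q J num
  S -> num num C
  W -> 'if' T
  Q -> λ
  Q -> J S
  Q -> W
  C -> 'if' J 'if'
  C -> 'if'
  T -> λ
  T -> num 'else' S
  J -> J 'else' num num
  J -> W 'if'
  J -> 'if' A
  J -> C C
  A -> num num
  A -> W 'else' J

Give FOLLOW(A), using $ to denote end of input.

{ 'else', 'if', num }

In J -> 'if' A: A is at the end, add FOLLOW(J) = { 'else', 'if', num }.
Union: FOLLOW(A) = { 'else', 'if', num }.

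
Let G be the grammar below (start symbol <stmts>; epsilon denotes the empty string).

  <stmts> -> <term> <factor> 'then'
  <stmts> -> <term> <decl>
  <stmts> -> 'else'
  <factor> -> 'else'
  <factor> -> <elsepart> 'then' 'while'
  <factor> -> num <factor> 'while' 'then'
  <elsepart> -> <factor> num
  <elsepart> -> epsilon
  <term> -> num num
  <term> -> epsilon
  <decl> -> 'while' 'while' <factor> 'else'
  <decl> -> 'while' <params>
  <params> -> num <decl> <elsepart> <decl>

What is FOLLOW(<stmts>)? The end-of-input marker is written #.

<stmts> is the start symbol, so # ∈ FOLLOW(<stmts>).
Union: FOLLOW(<stmts>) = { # }.

{ # }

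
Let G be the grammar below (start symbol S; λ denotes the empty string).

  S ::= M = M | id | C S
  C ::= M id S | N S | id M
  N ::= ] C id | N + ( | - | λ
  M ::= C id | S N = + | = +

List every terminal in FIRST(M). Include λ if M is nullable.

{ +, -, =, ], id }

From M ::= C id: add FIRST(C) = { +, -, =, ], id }.
From M ::= S N = +: add FIRST(S) = { +, -, =, ], id }.
M ::= = + contributes {=}.
Union: FIRST(M) = { +, -, =, ], id }.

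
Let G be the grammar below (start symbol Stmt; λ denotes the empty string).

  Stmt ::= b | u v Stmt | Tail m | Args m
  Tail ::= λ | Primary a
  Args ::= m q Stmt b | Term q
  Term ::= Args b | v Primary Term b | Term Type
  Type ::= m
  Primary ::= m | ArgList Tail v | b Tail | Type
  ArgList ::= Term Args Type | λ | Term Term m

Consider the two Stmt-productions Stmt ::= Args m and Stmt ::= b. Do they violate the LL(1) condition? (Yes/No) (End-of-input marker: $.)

FIRST(Args m) = { m, v } and FIRST(b) = { b }.
The FIRST sets are disjoint and neither alternative is nullable — no conflict.

No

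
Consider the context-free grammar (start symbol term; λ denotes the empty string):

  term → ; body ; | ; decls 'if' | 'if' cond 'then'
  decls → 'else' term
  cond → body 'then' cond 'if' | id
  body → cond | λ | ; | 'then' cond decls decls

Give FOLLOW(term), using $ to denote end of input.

{ $, 'else', 'if', 'then', ; }

term is the start symbol, so $ ∈ FOLLOW(term).
In decls → 'else' term: term is at the end, add FOLLOW(decls) = { 'else', 'if', 'then', ; }.
Union: FOLLOW(term) = { $, 'else', 'if', 'then', ; }.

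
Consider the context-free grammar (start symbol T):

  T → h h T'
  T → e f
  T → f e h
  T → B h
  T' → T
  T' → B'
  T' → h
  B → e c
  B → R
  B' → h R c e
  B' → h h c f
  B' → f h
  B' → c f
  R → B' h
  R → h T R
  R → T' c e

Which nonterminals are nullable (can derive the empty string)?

No nonterminal has an empty production or an RHS whose symbols are all nullable.

{ } (none)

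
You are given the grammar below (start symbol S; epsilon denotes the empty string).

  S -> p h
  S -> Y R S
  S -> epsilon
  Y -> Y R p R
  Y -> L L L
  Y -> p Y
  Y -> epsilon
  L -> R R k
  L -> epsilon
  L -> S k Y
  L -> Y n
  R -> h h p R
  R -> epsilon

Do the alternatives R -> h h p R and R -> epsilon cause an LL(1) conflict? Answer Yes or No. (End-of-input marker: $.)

FIRST(h h p R) = { h } and FIRST(epsilon) = { epsilon }.
The second alternative is nullable and FOLLOW(R) = { $, h, k, n, p } shares h with FIRST of the first — conflict.

Yes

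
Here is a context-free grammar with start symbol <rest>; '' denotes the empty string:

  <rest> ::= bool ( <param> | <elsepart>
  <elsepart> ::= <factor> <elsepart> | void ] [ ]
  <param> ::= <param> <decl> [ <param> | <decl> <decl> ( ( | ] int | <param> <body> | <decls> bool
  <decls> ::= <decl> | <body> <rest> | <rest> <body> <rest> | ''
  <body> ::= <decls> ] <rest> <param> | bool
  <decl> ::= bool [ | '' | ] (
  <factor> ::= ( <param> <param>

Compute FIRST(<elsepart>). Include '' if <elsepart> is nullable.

{ (, void }

From <elsepart> ::= <factor> <elsepart>: add FIRST(<factor>) = { ( }.
<elsepart> ::= void ] [ ] contributes {void}.
Union: FIRST(<elsepart>) = { (, void }.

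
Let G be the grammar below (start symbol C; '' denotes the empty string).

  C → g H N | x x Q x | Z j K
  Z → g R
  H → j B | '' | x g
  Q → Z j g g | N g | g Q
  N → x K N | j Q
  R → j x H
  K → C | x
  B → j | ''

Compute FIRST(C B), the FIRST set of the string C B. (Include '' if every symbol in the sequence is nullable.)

{ g, x }

Add FIRST(C) = { g, x }; C is not nullable, stop.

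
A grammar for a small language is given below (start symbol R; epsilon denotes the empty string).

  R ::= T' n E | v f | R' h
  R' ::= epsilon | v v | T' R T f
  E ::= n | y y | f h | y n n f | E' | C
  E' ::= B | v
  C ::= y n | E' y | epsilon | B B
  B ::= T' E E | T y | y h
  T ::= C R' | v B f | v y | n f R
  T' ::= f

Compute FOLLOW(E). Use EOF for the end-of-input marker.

{ EOF, f, n, v, y }

In R ::= T' n E: E is at the end, add FOLLOW(R) = { EOF, f, n, v, y }.
In B ::= T' E E: add FIRST(E)\{epsilon} = { f, n, v, y }.
  Since E is nullable, also add FOLLOW(B) = { EOF, f, n, v, y }.
In B ::= T' E E: E is at the end, add FOLLOW(B) = { EOF, f, n, v, y }.
Union: FOLLOW(E) = { EOF, f, n, v, y }.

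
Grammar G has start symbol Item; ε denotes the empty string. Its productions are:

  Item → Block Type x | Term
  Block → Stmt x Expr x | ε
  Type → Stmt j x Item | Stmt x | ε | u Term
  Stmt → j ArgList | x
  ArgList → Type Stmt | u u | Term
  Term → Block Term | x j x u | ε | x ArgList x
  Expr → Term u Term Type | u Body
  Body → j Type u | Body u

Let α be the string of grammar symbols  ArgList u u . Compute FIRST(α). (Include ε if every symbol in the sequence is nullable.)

{ j, u, x }

Add FIRST(ArgList)\{ε} = { j, u, x }; ArgList is nullable, continue.
u is a terminal; add {u} and stop.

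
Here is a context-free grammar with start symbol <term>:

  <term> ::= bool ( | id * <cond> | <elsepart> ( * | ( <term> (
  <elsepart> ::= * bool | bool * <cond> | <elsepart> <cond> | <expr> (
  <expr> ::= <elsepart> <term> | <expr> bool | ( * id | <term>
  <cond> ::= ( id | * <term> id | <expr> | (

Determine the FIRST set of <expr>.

From <expr> ::= <elsepart> <term>: add FIRST(<elsepart>) = { (, *, bool, id }.
From <expr> ::= <expr> bool: add FIRST(<expr>) = { (, *, bool, id }.
<expr> ::= ( * id contributes {(}.
From <expr> ::= <term>: add FIRST(<term>) = { (, *, bool, id }.
Union: FIRST(<expr>) = { (, *, bool, id }.

{ (, *, bool, id }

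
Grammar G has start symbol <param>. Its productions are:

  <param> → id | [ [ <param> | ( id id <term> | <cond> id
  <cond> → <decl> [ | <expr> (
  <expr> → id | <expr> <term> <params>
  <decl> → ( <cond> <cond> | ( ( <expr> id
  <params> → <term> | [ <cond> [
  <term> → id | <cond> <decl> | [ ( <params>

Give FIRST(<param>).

{ (, [, id }

<param> → id contributes {id}.
<param> → [ [ <param> contributes {[}.
<param> → ( id id <term> contributes {(}.
From <param> → <cond> id: add FIRST(<cond>) = { (, id }.
Union: FIRST(<param>) = { (, [, id }.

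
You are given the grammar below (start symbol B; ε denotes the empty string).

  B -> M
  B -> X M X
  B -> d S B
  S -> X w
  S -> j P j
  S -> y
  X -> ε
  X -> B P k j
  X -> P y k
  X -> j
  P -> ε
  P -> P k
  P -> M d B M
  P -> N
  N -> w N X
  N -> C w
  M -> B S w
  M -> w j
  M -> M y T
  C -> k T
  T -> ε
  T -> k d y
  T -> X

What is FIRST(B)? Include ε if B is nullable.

From B -> M: add FIRST(M) = { d, j, k, w, y }.
From B -> X M X: X nullable, take FIRST(X) ∪ FIRST(M) = { d, j, k, w, y }.
B -> d S B contributes {d}.
Union: FIRST(B) = { d, j, k, w, y }.

{ d, j, k, w, y }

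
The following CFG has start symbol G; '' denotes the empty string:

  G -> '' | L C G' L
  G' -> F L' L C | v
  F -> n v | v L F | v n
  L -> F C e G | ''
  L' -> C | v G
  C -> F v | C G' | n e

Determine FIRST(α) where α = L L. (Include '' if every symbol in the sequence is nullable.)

Add FIRST(L)\{''} = { n, v }; L is nullable, continue.
Add FIRST(L)\{''} = { n, v }; L is nullable, continue.
Every symbol is nullable, so include ''.

{ n, v, '' }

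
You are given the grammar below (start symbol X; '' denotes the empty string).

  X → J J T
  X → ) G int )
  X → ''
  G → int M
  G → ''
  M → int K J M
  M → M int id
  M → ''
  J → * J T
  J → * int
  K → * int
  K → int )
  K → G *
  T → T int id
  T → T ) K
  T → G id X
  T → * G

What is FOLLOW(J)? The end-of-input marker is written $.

In X → J J T: add FIRST(J T) = { * }.
In X → J J T: add FIRST(T) = { *, id, int }.
In M → int K J M: add FIRST(M)\{''} = { int }.
  Since M is nullable, also add FOLLOW(M) = { $, ), *, id, int }.
In J → * J T: add FIRST(T) = { *, id, int }.
Union: FOLLOW(J) = { $, ), *, id, int }.

{ $, ), *, id, int }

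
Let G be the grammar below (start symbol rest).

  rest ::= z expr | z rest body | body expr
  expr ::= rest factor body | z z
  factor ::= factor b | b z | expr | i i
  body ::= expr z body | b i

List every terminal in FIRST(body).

{ b, z }

From body ::= expr z body: add FIRST(expr) = { b, z }.
body ::= b i contributes {b}.
Union: FIRST(body) = { b, z }.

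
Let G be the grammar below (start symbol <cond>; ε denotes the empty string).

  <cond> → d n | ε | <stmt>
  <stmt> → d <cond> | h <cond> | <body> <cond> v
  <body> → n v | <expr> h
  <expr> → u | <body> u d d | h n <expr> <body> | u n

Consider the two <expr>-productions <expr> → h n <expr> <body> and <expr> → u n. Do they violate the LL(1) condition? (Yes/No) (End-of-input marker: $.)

FIRST(h n <expr> <body>) = { h } and FIRST(u n) = { u }.
The FIRST sets are disjoint and neither alternative is nullable — no conflict.

No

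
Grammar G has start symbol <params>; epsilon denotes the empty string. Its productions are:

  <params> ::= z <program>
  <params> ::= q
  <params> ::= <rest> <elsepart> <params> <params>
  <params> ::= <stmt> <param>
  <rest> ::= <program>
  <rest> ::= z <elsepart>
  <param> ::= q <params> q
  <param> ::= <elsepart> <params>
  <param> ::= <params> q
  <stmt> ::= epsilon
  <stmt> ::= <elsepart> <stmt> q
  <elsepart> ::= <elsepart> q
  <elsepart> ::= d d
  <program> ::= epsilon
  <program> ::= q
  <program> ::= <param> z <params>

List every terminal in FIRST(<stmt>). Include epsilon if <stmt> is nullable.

<stmt> ::= epsilon contributes epsilon.
From <stmt> ::= <elsepart> <stmt> q: add FIRST(<elsepart>) = { d }.
Union: FIRST(<stmt>) = { d, epsilon }.

{ d, epsilon }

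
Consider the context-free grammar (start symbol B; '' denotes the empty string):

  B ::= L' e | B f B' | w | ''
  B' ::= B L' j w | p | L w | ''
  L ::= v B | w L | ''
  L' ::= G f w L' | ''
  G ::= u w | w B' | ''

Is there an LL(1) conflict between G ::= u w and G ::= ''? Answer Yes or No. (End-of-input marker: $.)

No

FIRST(u w) = { u } and FIRST('') = { '' }.
The second is nullable but FOLLOW(G) = { f } is disjoint from FIRST of the first.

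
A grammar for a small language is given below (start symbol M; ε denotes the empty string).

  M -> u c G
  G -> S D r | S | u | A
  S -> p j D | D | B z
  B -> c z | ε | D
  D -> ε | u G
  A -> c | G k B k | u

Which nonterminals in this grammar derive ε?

Directly nullable (have an ε-production): B, D.
S -> D with every symbol nullable, so S is nullable.
G -> S with every symbol nullable, so G is nullable.
No other nonterminal has a production whose RHS symbols are all nullable.

{ B, D, G, S }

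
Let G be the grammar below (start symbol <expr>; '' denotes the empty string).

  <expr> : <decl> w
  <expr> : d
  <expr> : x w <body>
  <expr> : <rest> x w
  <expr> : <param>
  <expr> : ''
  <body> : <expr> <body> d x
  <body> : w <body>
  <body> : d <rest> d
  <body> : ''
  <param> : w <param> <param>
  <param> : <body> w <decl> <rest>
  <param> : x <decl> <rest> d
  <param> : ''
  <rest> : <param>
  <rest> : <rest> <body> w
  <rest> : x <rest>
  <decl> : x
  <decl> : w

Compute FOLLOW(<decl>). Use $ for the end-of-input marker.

In <expr> : <decl> w: add FIRST(w) = { w }.
In <param> : <body> w <decl> <rest>: add FIRST(<rest>)\{''} = { d, w, x }.
  Since <rest> is nullable, also add FOLLOW(<param>) = { $, d, w, x }.
In <param> : x <decl> <rest> d: add FIRST(<rest> d) = { d, w, x }.
Union: FOLLOW(<decl>) = { $, d, w, x }.

{ $, d, w, x }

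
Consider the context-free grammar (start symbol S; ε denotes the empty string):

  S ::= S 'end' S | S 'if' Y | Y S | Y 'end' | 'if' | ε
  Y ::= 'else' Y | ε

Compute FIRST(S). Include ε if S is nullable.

{ 'else', 'end', 'if', ε }

From S ::= S 'end' S: S nullable, take FIRST(S) ∪ {'end'} = { 'else', 'end', 'if' }.
From S ::= S 'if' Y: S nullable, take FIRST(S) ∪ {'if'} = { 'else', 'end', 'if' }.
From S ::= Y S: Y, S nullable, take FIRST(Y) ∪ FIRST(S) = { 'else', 'end', 'if' }; also ε since the whole RHS is nullable.
From S ::= Y 'end': Y nullable, take FIRST(Y) ∪ {'end'} = { 'else', 'end' }.
S ::= 'if' contributes {'if'}.
S ::= ε contributes ε.
Union: FIRST(S) = { 'else', 'end', 'if', ε }.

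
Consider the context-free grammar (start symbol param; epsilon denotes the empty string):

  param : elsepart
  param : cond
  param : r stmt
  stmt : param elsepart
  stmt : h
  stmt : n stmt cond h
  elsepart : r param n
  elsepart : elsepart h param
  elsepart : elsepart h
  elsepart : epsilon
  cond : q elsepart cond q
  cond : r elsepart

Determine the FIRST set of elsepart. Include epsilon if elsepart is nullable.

elsepart : r param n contributes {r}.
From elsepart : elsepart h param: elsepart nullable, take FIRST(elsepart) ∪ {h} = { h, r }.
From elsepart : elsepart h: elsepart nullable, take FIRST(elsepart) ∪ {h} = { h, r }.
elsepart : epsilon contributes epsilon.
Union: FIRST(elsepart) = { h, r, epsilon }.

{ h, r, epsilon }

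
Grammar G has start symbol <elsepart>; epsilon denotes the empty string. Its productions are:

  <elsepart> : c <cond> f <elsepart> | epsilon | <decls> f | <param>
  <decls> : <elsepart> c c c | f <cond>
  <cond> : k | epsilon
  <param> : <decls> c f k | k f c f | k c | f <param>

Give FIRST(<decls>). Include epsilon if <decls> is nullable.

From <decls> : <elsepart> c c c: <elsepart> nullable, take FIRST(<elsepart>) ∪ {c} = { c, f, k }.
<decls> : f <cond> contributes {f}.
Union: FIRST(<decls>) = { c, f, k }.

{ c, f, k }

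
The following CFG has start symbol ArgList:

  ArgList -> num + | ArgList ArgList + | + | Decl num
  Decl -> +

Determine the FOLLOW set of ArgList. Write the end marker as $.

ArgList is the start symbol, so $ ∈ FOLLOW(ArgList).
In ArgList -> ArgList ArgList +: add FIRST(ArgList +) = { +, num }.
In ArgList -> ArgList ArgList +: add FIRST(+) = { + }.
Union: FOLLOW(ArgList) = { $, +, num }.

{ $, +, num }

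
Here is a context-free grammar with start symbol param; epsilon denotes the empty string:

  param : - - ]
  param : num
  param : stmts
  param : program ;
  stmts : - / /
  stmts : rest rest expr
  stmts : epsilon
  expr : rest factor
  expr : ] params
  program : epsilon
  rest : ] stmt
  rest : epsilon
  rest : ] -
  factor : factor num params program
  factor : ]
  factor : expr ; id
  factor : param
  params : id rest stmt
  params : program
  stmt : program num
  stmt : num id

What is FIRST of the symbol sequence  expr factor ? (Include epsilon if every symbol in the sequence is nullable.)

Add FIRST(expr)\{epsilon} = { -, ;, ], num }; expr is nullable, continue.
Add FIRST(factor)\{epsilon} = { -, ;, ], num }; factor is nullable, continue.
Every symbol is nullable, so include epsilon.

{ -, ;, ], num, epsilon }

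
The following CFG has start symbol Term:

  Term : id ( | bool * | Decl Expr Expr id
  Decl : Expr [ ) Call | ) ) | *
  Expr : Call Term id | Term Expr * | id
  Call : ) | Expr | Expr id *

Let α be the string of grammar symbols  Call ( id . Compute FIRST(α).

Add FIRST(Call) = { ), *, bool, id }; Call is not nullable, stop.

{ ), *, bool, id }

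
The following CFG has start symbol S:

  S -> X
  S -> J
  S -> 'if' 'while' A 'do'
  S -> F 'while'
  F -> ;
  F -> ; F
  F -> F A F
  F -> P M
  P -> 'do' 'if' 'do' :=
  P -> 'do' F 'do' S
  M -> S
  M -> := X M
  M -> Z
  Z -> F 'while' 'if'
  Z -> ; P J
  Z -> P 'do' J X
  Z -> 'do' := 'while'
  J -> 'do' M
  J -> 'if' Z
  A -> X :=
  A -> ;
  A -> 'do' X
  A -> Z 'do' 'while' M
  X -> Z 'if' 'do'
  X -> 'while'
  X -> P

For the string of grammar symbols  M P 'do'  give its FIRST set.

{ 'do', 'if', 'while', :=, ; }

Add FIRST(M) = { 'do', 'if', 'while', :=, ; }; M is not nullable, stop.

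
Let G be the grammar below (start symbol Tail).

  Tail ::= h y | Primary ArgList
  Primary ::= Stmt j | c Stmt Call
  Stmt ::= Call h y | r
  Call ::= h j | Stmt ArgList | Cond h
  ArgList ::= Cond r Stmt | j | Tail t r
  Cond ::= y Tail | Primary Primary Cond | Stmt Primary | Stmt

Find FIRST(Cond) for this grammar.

{ c, h, r, y }

Cond ::= y Tail contributes {y}.
From Cond ::= Primary Primary Cond: add FIRST(Primary) = { c, h, r, y }.
From Cond ::= Stmt Primary: add FIRST(Stmt) = { c, h, r, y }.
From Cond ::= Stmt: add FIRST(Stmt) = { c, h, r, y }.
Union: FIRST(Cond) = { c, h, r, y }.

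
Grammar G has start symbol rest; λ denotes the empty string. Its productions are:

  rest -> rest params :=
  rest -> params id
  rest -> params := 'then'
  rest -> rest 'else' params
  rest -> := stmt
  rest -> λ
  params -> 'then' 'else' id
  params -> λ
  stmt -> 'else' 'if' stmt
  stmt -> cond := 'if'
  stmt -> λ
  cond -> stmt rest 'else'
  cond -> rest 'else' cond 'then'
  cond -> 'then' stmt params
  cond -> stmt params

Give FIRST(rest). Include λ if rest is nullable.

From rest -> rest params :=: rest, params nullable, take FIRST(rest) ∪ FIRST(params) ∪ {:=} = { 'else', 'then', :=, id }.
From rest -> params id: params nullable, take FIRST(params) ∪ {id} = { 'then', id }.
From rest -> params := 'then': params nullable, take FIRST(params) ∪ {:=} = { 'then', := }.
From rest -> rest 'else' params: rest nullable, take FIRST(rest) ∪ {'else'} = { 'else', 'then', :=, id }.
rest -> := stmt contributes {:=}.
rest -> λ contributes λ.
Union: FIRST(rest) = { 'else', 'then', :=, id, λ }.

{ 'else', 'then', :=, id, λ }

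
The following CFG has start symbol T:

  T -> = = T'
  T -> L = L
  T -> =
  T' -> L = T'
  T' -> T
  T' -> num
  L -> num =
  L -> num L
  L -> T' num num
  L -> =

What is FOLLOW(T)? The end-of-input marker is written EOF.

{ EOF, num }

T is the start symbol, so EOF ∈ FOLLOW(T).
In T' -> T: T is at the end, add FOLLOW(T') = { EOF, num }.
Union: FOLLOW(T) = { EOF, num }.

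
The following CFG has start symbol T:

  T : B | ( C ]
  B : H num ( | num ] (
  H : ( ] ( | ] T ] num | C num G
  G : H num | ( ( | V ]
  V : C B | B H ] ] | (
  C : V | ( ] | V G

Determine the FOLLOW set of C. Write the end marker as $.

In T : ( C ]: add FIRST(]) = { ] }.
In H : C num G: add FIRST(num G) = { num }.
In V : C B: add FIRST(B) = { (, ], num }.
Union: FOLLOW(C) = { (, ], num }.

{ (, ], num }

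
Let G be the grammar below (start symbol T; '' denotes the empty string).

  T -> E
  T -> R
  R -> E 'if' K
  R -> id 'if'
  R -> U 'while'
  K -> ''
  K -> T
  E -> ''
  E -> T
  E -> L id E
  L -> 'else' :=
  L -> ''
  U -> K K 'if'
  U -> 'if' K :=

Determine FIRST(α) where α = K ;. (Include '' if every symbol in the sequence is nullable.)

Add FIRST(K)\{''} = { 'else', 'if', id }; K is nullable, continue.
; is a terminal; add {;} and stop.

{ 'else', 'if', ;, id }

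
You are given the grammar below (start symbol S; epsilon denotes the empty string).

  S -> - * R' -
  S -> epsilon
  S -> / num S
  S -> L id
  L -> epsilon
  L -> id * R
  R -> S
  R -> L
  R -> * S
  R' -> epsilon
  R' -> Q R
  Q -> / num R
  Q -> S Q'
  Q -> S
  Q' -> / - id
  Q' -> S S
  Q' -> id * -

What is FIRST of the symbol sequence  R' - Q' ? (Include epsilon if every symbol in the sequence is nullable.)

{ *, -, /, id }

Add FIRST(R')\{epsilon} = { *, -, /, id }; R' is nullable, continue.
- is a terminal; add {-} and stop.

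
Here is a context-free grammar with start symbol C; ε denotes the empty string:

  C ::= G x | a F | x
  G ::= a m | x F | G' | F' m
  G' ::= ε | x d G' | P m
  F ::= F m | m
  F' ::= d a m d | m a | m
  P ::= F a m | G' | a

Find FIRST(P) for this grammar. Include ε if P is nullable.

From P ::= F a m: add FIRST(F) = { m }.
From P ::= G': add FIRST(G') = { a, m, x, ε } (including ε since G' is nullable).
P ::= a contributes {a}.
Union: FIRST(P) = { a, m, x, ε }.

{ a, m, x, ε }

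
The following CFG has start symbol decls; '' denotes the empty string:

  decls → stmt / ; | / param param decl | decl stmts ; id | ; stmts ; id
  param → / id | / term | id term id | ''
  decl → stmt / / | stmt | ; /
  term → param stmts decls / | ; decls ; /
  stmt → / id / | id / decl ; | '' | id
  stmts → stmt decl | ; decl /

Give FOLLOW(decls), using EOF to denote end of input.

decls is the start symbol, so EOF ∈ FOLLOW(decls).
In term → param stmts decls /: add FIRST(/) = { / }.
In term → ; decls ; /: add FIRST(; /) = { ; }.
Union: FOLLOW(decls) = { EOF, /, ; }.

{ EOF, /, ; }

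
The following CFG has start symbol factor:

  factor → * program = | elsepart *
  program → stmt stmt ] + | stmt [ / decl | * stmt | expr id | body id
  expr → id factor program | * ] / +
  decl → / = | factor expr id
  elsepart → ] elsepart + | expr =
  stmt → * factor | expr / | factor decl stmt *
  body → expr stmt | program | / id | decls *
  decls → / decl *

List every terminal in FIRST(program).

From program → stmt stmt ] +: add FIRST(stmt) = { *, ], id }.
From program → stmt [ / decl: add FIRST(stmt) = { *, ], id }.
program → * stmt contributes {*}.
From program → expr id: add FIRST(expr) = { *, id }.
From program → body id: add FIRST(body) = { *, /, ], id }.
Union: FIRST(program) = { *, /, ], id }.

{ *, /, ], id }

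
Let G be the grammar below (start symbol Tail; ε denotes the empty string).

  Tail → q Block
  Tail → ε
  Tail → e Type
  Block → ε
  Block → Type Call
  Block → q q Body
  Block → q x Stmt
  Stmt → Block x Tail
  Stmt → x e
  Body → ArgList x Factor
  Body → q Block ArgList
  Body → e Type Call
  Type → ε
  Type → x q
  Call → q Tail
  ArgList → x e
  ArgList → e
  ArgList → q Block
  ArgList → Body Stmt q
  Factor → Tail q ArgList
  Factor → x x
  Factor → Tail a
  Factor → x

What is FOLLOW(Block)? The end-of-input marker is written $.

In Tail → q Block: Block is at the end, add FOLLOW(Tail) = { $, a, e, q, x }.
In Stmt → Block x Tail: add FIRST(x Tail) = { x }.
In Body → q Block ArgList: add FIRST(ArgList) = { e, q, x }.
In ArgList → q Block: Block is at the end, add FOLLOW(ArgList) = { $, a, e, q, x }.
Union: FOLLOW(Block) = { $, a, e, q, x }.

{ $, a, e, q, x }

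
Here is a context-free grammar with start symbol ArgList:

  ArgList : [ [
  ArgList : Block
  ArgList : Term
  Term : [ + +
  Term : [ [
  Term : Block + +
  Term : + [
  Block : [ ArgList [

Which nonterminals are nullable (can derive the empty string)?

{ } (none)

No nonterminal has an empty production or an RHS whose symbols are all nullable.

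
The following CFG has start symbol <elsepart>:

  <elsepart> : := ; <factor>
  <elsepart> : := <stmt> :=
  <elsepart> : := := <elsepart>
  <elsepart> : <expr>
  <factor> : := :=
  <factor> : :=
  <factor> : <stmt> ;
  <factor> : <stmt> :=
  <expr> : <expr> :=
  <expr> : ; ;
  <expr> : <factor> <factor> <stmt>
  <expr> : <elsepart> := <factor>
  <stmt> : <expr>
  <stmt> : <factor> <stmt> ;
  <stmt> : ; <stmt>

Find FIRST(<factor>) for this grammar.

{ :=, ; }

<factor> : := := contributes {:=}.
<factor> : := contributes {:=}.
From <factor> : <stmt> ;: add FIRST(<stmt>) = { :=, ; }.
From <factor> : <stmt> :=: add FIRST(<stmt>) = { :=, ; }.
Union: FIRST(<factor>) = { :=, ; }.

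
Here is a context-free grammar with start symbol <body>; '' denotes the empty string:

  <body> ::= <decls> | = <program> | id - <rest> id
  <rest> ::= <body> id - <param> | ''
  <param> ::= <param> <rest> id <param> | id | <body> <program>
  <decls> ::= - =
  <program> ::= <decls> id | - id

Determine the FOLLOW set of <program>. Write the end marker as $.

In <body> ::= = <program>: <program> is at the end, add FOLLOW(<body>) = { $, -, id }.
In <param> ::= <body> <program>: <program> is at the end, add FOLLOW(<param>) = { -, =, id }.
Union: FOLLOW(<program>) = { $, -, =, id }.

{ $, -, =, id }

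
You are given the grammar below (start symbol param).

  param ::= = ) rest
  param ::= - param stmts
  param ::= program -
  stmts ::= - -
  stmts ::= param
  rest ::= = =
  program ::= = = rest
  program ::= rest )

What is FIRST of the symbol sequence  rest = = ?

{ = }

Add FIRST(rest) = { = }; rest is not nullable, stop.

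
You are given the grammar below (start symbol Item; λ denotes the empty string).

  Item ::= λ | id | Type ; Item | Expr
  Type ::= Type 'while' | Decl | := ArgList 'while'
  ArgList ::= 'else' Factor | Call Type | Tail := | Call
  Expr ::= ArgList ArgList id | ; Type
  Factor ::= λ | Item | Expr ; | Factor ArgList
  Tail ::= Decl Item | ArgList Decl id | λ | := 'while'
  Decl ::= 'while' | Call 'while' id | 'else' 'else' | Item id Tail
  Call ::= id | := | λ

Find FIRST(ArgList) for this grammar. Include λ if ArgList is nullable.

ArgList ::= 'else' Factor contributes {'else'}.
From ArgList ::= Call Type: Call nullable, take FIRST(Call) ∪ FIRST(Type) = { 'else', 'while', :=, ;, id }.
From ArgList ::= Tail :=: Tail nullable, take FIRST(Tail) ∪ {:=} = { 'else', 'while', :=, ;, id }.
From ArgList ::= Call: add FIRST(Call) = { :=, id, λ } (including λ since Call is nullable).
Union: FIRST(ArgList) = { 'else', 'while', :=, ;, id, λ }.

{ 'else', 'while', :=, ;, id, λ }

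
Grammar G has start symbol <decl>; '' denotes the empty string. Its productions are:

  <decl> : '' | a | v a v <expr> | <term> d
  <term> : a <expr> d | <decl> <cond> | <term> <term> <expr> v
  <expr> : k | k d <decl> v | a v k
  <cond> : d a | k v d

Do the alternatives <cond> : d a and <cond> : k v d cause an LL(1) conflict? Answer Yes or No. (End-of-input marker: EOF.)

No

FIRST(d a) = { d } and FIRST(k v d) = { k }.
The FIRST sets are disjoint and neither alternative is nullable — no conflict.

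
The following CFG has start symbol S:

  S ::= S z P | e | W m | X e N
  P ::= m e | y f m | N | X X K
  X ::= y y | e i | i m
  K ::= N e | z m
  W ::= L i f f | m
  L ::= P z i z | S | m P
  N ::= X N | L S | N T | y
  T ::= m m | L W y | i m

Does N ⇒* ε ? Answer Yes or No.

No nonterminal in this grammar is nullable.
No production of N has an RHS whose symbols are all nullable, so N is not nullable.

No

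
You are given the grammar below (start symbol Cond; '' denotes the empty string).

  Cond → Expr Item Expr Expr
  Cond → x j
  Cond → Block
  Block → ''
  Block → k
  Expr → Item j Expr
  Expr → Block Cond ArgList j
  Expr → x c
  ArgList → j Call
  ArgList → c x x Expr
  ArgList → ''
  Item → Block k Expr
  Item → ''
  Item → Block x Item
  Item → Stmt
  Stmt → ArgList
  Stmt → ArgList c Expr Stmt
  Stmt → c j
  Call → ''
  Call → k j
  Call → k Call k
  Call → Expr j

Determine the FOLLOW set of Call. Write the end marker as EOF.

{ c, j, k, x }

In ArgList → j Call: Call is at the end, add FOLLOW(ArgList) = { c, j, k, x }.
In Call → k Call k: add FIRST(k) = { k }.
Union: FOLLOW(Call) = { c, j, k, x }.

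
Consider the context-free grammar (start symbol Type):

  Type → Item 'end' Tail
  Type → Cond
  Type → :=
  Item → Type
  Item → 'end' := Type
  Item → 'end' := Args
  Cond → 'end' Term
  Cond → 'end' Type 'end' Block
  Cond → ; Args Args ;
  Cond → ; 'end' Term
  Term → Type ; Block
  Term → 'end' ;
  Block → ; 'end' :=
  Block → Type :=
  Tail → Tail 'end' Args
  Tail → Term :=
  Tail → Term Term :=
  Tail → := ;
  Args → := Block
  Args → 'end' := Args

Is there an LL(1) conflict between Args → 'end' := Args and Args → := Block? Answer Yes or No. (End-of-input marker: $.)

FIRST('end' := Args) = { 'end' } and FIRST(:= Block) = { := }.
The FIRST sets are disjoint and neither alternative is nullable — no conflict.

No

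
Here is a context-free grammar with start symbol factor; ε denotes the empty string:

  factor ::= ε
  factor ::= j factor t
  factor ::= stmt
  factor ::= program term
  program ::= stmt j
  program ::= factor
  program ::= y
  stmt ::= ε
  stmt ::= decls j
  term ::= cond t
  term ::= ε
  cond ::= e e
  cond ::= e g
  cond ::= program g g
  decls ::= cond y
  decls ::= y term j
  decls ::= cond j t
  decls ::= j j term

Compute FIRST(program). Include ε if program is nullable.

From program ::= stmt j: stmt nullable, take FIRST(stmt) ∪ {j} = { e, g, j, y }.
From program ::= factor: add FIRST(factor) = { e, g, j, y, ε } (including ε since factor is nullable).
program ::= y contributes {y}.
Union: FIRST(program) = { e, g, j, y, ε }.

{ e, g, j, y, ε }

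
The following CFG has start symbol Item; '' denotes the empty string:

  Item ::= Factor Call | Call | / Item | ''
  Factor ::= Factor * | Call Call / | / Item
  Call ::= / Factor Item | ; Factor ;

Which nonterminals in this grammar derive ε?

{ Item }

Directly nullable (have an ''-production): Item.
No other nonterminal has a production whose RHS symbols are all nullable.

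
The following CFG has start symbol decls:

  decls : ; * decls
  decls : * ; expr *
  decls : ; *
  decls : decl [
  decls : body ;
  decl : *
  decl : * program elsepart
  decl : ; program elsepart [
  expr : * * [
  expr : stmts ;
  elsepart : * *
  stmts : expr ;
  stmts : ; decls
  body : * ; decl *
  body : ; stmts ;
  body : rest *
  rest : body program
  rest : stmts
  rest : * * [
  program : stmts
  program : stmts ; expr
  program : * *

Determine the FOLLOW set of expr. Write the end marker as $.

{ *, ; }

In decls : * ; expr *: add FIRST(*) = { * }.
In stmts : expr ;: add FIRST(;) = { ; }.
In program : stmts ; expr: expr is at the end, add FOLLOW(program) = { * }.
Union: FOLLOW(expr) = { *, ; }.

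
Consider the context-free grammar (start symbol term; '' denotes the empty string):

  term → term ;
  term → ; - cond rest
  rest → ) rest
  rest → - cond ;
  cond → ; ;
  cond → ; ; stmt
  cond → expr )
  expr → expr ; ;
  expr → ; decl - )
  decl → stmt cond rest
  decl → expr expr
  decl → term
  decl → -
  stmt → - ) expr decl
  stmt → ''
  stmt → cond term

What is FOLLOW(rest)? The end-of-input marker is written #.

In term → ; - cond rest: rest is at the end, add FOLLOW(term) = { #, ), -, ; }.
In rest → ) rest: rest is at the end, add FOLLOW(rest) = { #, ), -, ; }.
In decl → stmt cond rest: rest is at the end, add FOLLOW(decl) = { ), -, ; }.
Union: FOLLOW(rest) = { #, ), -, ; }.

{ #, ), -, ; }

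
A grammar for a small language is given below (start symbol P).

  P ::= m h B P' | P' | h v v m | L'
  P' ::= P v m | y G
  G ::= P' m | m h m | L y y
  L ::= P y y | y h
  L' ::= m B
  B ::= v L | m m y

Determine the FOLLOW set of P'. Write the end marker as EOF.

{ EOF, m, v, y }

In P ::= m h B P': P' is at the end, add FOLLOW(P) = { EOF, v, y }.
In P ::= P': P' is at the end, add FOLLOW(P) = { EOF, v, y }.
In G ::= P' m: add FIRST(m) = { m }.
Union: FOLLOW(P') = { EOF, m, v, y }.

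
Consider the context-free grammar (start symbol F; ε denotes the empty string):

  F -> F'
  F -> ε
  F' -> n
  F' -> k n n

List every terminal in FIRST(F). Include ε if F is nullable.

{ k, n, ε }

From F -> F': add FIRST(F') = { k, n }.
F -> ε contributes ε.
Union: FIRST(F) = { k, n, ε }.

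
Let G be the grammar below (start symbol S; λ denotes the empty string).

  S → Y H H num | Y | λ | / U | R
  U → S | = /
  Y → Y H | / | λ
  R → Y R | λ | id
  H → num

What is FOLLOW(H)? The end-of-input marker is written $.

In S → Y H H num: add FIRST(H num) = { num }.
In S → Y H H num: add FIRST(num) = { num }.
In Y → Y H: H is at the end, add FOLLOW(Y) = { $, /, id, num }.
Union: FOLLOW(H) = { $, /, id, num }.

{ $, /, id, num }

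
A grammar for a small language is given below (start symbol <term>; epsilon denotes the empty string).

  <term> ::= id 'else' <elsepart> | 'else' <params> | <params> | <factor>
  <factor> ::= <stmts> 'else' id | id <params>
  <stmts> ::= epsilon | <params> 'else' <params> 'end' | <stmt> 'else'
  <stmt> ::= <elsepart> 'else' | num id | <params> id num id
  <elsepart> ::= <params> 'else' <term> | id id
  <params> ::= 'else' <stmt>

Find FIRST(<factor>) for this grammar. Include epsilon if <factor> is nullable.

From <factor> ::= <stmts> 'else' id: <stmts> nullable, take FIRST(<stmts>) ∪ {'else'} = { 'else', id, num }.
<factor> ::= id <params> contributes {id}.
Union: FIRST(<factor>) = { 'else', id, num }.

{ 'else', id, num }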